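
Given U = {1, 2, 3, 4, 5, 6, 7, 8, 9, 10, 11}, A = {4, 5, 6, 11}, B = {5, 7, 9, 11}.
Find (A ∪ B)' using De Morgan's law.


U = {1, 2, 3, 4, 5, 6, 7, 8, 9, 10, 11}
A = {4, 5, 6, 11}, B = {5, 7, 9, 11}
A ∪ B = {4, 5, 6, 7, 9, 11}
(A ∪ B)' = U \ (A ∪ B) = {1, 2, 3, 8, 10}
Verification via A' ∩ B': A' = {1, 2, 3, 7, 8, 9, 10}, B' = {1, 2, 3, 4, 6, 8, 10}
A' ∩ B' = {1, 2, 3, 8, 10} ✓

{1, 2, 3, 8, 10}


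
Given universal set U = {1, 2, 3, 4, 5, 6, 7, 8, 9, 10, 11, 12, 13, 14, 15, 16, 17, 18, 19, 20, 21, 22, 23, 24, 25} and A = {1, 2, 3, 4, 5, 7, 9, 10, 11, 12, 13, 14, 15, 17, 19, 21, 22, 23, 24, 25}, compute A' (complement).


Universal set U = {1, 2, 3, 4, 5, 6, 7, 8, 9, 10, 11, 12, 13, 14, 15, 16, 17, 18, 19, 20, 21, 22, 23, 24, 25}
Set A = {1, 2, 3, 4, 5, 7, 9, 10, 11, 12, 13, 14, 15, 17, 19, 21, 22, 23, 24, 25}
A' = U \ A = elements in U but not in A
Checking each element of U:
1 (in A, exclude), 2 (in A, exclude), 3 (in A, exclude), 4 (in A, exclude), 5 (in A, exclude), 6 (not in A, include), 7 (in A, exclude), 8 (not in A, include), 9 (in A, exclude), 10 (in A, exclude), 11 (in A, exclude), 12 (in A, exclude), 13 (in A, exclude), 14 (in A, exclude), 15 (in A, exclude), 16 (not in A, include), 17 (in A, exclude), 18 (not in A, include), 19 (in A, exclude), 20 (not in A, include), 21 (in A, exclude), 22 (in A, exclude), 23 (in A, exclude), 24 (in A, exclude), 25 (in A, exclude)
A' = {6, 8, 16, 18, 20}

{6, 8, 16, 18, 20}


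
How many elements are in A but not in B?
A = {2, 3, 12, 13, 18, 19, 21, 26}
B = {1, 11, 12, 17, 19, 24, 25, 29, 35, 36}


Set A = {2, 3, 12, 13, 18, 19, 21, 26}
Set B = {1, 11, 12, 17, 19, 24, 25, 29, 35, 36}
A \ B = {2, 3, 13, 18, 21, 26}
|A \ B| = 6

6


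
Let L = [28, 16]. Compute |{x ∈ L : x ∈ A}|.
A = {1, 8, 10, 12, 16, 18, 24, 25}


Set A = {1, 8, 10, 12, 16, 18, 24, 25}
Candidates: [28, 16]
Check each candidate:
28 ∉ A, 16 ∈ A
Count of candidates in A: 1

1


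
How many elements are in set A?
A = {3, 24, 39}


Set A = {3, 24, 39}
Listing elements: 3, 24, 39
Counting: 3 elements
|A| = 3

3


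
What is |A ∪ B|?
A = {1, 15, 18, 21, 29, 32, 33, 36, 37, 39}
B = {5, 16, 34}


Set A = {1, 15, 18, 21, 29, 32, 33, 36, 37, 39}, |A| = 10
Set B = {5, 16, 34}, |B| = 3
A ∩ B = {}, |A ∩ B| = 0
|A ∪ B| = |A| + |B| - |A ∩ B| = 10 + 3 - 0 = 13

13


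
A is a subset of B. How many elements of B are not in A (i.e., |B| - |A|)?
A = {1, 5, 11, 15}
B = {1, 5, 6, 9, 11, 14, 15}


Set A = {1, 5, 11, 15}, |A| = 4
Set B = {1, 5, 6, 9, 11, 14, 15}, |B| = 7
Since A ⊆ B: B \ A = {6, 9, 14}
|B| - |A| = 7 - 4 = 3

3


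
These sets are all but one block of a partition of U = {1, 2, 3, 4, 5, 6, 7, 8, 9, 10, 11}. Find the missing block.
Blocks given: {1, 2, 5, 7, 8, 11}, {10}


U = {1, 2, 3, 4, 5, 6, 7, 8, 9, 10, 11}
Shown blocks: {1, 2, 5, 7, 8, 11}, {10}
A partition's blocks are pairwise disjoint and cover U, so the missing block = U \ (union of shown blocks).
Union of shown blocks: {1, 2, 5, 7, 8, 10, 11}
Missing block = U \ (union) = {3, 4, 6, 9}

{3, 4, 6, 9}


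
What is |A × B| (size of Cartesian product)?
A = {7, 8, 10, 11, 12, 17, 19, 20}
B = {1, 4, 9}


Set A = {7, 8, 10, 11, 12, 17, 19, 20} has 8 elements.
Set B = {1, 4, 9} has 3 elements.
|A × B| = |A| × |B| = 8 × 3 = 24

24


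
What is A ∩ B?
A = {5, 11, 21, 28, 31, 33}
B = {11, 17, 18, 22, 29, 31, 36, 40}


Set A = {5, 11, 21, 28, 31, 33}
Set B = {11, 17, 18, 22, 29, 31, 36, 40}
A ∩ B includes only elements in both sets.
Check each element of A against B:
5 ✗, 11 ✓, 21 ✗, 28 ✗, 31 ✓, 33 ✗
A ∩ B = {11, 31}

{11, 31}


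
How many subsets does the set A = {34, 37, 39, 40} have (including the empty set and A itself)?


Set A = {34, 37, 39, 40}
|A| = 4
The power set P(A) contains all subsets of A.
|P(A)| = 2^|A| = 2^4 = 16

16


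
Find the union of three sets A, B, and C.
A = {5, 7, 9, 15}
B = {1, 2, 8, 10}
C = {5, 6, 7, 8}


Set A = {5, 7, 9, 15}
Set B = {1, 2, 8, 10}
Set C = {5, 6, 7, 8}
First, A ∪ B = {1, 2, 5, 7, 8, 9, 10, 15}
Then, (A ∪ B) ∪ C = {1, 2, 5, 6, 7, 8, 9, 10, 15}

{1, 2, 5, 6, 7, 8, 9, 10, 15}


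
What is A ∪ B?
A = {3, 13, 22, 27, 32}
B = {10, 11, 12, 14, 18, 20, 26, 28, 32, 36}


Set A = {3, 13, 22, 27, 32}
Set B = {10, 11, 12, 14, 18, 20, 26, 28, 32, 36}
A ∪ B includes all elements in either set.
Elements from A: {3, 13, 22, 27, 32}
Elements from B not already included: {10, 11, 12, 14, 18, 20, 26, 28, 36}
A ∪ B = {3, 10, 11, 12, 13, 14, 18, 20, 22, 26, 27, 28, 32, 36}

{3, 10, 11, 12, 13, 14, 18, 20, 22, 26, 27, 28, 32, 36}


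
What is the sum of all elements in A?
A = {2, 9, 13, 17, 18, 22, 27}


Set A = {2, 9, 13, 17, 18, 22, 27}
Sum = 2 + 9 + 13 + 17 + 18 + 22 + 27 = 108

108


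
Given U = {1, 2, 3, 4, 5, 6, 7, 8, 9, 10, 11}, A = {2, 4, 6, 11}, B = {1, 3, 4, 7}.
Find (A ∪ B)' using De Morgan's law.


U = {1, 2, 3, 4, 5, 6, 7, 8, 9, 10, 11}
A = {2, 4, 6, 11}, B = {1, 3, 4, 7}
A ∪ B = {1, 2, 3, 4, 6, 7, 11}
(A ∪ B)' = U \ (A ∪ B) = {5, 8, 9, 10}
Verification via A' ∩ B': A' = {1, 3, 5, 7, 8, 9, 10}, B' = {2, 5, 6, 8, 9, 10, 11}
A' ∩ B' = {5, 8, 9, 10} ✓

{5, 8, 9, 10}


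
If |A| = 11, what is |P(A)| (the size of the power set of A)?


The set has 11 elements.
The power set contains all possible subsets.
|P(A)| = 2^|A| = 2^11 = 2048

2048


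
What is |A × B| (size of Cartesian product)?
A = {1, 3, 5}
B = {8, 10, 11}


Set A = {1, 3, 5} has 3 elements.
Set B = {8, 10, 11} has 3 elements.
|A × B| = |A| × |B| = 3 × 3 = 9

9


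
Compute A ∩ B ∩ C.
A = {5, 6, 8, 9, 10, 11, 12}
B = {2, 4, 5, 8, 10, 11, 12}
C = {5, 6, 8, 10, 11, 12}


Set A = {5, 6, 8, 9, 10, 11, 12}
Set B = {2, 4, 5, 8, 10, 11, 12}
Set C = {5, 6, 8, 10, 11, 12}
First, A ∩ B = {5, 8, 10, 11, 12}
Then, (A ∩ B) ∩ C = {5, 8, 10, 11, 12}

{5, 8, 10, 11, 12}


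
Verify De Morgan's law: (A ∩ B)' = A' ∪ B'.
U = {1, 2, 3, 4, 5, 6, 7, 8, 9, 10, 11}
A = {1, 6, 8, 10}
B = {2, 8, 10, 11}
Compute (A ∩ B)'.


U = {1, 2, 3, 4, 5, 6, 7, 8, 9, 10, 11}
A = {1, 6, 8, 10}, B = {2, 8, 10, 11}
A ∩ B = {8, 10}
(A ∩ B)' = U \ (A ∩ B) = {1, 2, 3, 4, 5, 6, 7, 9, 11}
Verification via A' ∪ B': A' = {2, 3, 4, 5, 7, 9, 11}, B' = {1, 3, 4, 5, 6, 7, 9}
A' ∪ B' = {1, 2, 3, 4, 5, 6, 7, 9, 11} ✓

{1, 2, 3, 4, 5, 6, 7, 9, 11}


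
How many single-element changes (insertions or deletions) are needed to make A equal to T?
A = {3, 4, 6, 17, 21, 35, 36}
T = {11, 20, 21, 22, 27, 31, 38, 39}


Set A = {3, 4, 6, 17, 21, 35, 36}
Set T = {11, 20, 21, 22, 27, 31, 38, 39}
Elements to remove from A (in A, not in T): {3, 4, 6, 17, 35, 36} → 6 removals
Elements to add to A (in T, not in A): {11, 20, 22, 27, 31, 38, 39} → 7 additions
Total edits = 6 + 7 = 13

13


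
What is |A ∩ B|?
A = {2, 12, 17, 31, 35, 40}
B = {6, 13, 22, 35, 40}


Set A = {2, 12, 17, 31, 35, 40}
Set B = {6, 13, 22, 35, 40}
A ∩ B = {35, 40}
|A ∩ B| = 2

2


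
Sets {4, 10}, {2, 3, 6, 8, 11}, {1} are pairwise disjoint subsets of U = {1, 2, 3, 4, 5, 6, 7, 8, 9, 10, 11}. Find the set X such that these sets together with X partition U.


U = {1, 2, 3, 4, 5, 6, 7, 8, 9, 10, 11}
Shown blocks: {4, 10}, {2, 3, 6, 8, 11}, {1}
A partition's blocks are pairwise disjoint and cover U, so the missing block = U \ (union of shown blocks).
Union of shown blocks: {1, 2, 3, 4, 6, 8, 10, 11}
Missing block = U \ (union) = {5, 7, 9}

{5, 7, 9}


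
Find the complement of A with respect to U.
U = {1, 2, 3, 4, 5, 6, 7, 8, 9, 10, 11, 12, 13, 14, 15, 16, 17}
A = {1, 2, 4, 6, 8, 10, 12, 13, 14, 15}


Universal set U = {1, 2, 3, 4, 5, 6, 7, 8, 9, 10, 11, 12, 13, 14, 15, 16, 17}
Set A = {1, 2, 4, 6, 8, 10, 12, 13, 14, 15}
A' = U \ A = elements in U but not in A
Checking each element of U:
1 (in A, exclude), 2 (in A, exclude), 3 (not in A, include), 4 (in A, exclude), 5 (not in A, include), 6 (in A, exclude), 7 (not in A, include), 8 (in A, exclude), 9 (not in A, include), 10 (in A, exclude), 11 (not in A, include), 12 (in A, exclude), 13 (in A, exclude), 14 (in A, exclude), 15 (in A, exclude), 16 (not in A, include), 17 (not in A, include)
A' = {3, 5, 7, 9, 11, 16, 17}

{3, 5, 7, 9, 11, 16, 17}


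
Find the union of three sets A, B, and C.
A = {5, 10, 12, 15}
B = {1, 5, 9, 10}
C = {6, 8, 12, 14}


Set A = {5, 10, 12, 15}
Set B = {1, 5, 9, 10}
Set C = {6, 8, 12, 14}
First, A ∪ B = {1, 5, 9, 10, 12, 15}
Then, (A ∪ B) ∪ C = {1, 5, 6, 8, 9, 10, 12, 14, 15}

{1, 5, 6, 8, 9, 10, 12, 14, 15}


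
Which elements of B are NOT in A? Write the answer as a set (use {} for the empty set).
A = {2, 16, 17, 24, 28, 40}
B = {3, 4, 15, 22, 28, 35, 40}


Set A = {2, 16, 17, 24, 28, 40}
Set B = {3, 4, 15, 22, 28, 35, 40}
Check each element of B against A:
3 ∉ A (include), 4 ∉ A (include), 15 ∉ A (include), 22 ∉ A (include), 28 ∈ A, 35 ∉ A (include), 40 ∈ A
Elements of B not in A: {3, 4, 15, 22, 35}

{3, 4, 15, 22, 35}


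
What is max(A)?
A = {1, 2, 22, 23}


Set A = {1, 2, 22, 23}
Elements in ascending order: 1, 2, 22, 23
The largest element is 23.

23


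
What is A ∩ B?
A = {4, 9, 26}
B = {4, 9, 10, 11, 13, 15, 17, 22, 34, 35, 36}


Set A = {4, 9, 26}
Set B = {4, 9, 10, 11, 13, 15, 17, 22, 34, 35, 36}
A ∩ B includes only elements in both sets.
Check each element of A against B:
4 ✓, 9 ✓, 26 ✗
A ∩ B = {4, 9}

{4, 9}


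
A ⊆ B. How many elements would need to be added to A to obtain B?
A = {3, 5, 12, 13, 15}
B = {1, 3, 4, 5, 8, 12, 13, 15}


Set A = {3, 5, 12, 13, 15}, |A| = 5
Set B = {1, 3, 4, 5, 8, 12, 13, 15}, |B| = 8
Since A ⊆ B: B \ A = {1, 4, 8}
|B| - |A| = 8 - 5 = 3

3


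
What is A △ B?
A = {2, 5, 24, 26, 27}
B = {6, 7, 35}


Set A = {2, 5, 24, 26, 27}
Set B = {6, 7, 35}
A △ B = (A \ B) ∪ (B \ A)
Elements in A but not B: {2, 5, 24, 26, 27}
Elements in B but not A: {6, 7, 35}
A △ B = {2, 5, 6, 7, 24, 26, 27, 35}

{2, 5, 6, 7, 24, 26, 27, 35}


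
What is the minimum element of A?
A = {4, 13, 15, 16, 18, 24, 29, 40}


Set A = {4, 13, 15, 16, 18, 24, 29, 40}
Elements in ascending order: 4, 13, 15, 16, 18, 24, 29, 40
The smallest element is 4.

4


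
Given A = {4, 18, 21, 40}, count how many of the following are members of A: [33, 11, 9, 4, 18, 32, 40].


Set A = {4, 18, 21, 40}
Candidates: [33, 11, 9, 4, 18, 32, 40]
Check each candidate:
33 ∉ A, 11 ∉ A, 9 ∉ A, 4 ∈ A, 18 ∈ A, 32 ∉ A, 40 ∈ A
Count of candidates in A: 3

3


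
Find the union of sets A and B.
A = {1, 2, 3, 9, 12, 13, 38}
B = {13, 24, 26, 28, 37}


Set A = {1, 2, 3, 9, 12, 13, 38}
Set B = {13, 24, 26, 28, 37}
A ∪ B includes all elements in either set.
Elements from A: {1, 2, 3, 9, 12, 13, 38}
Elements from B not already included: {24, 26, 28, 37}
A ∪ B = {1, 2, 3, 9, 12, 13, 24, 26, 28, 37, 38}

{1, 2, 3, 9, 12, 13, 24, 26, 28, 37, 38}


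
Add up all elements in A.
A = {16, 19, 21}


Set A = {16, 19, 21}
Sum = 16 + 19 + 21 = 56

56


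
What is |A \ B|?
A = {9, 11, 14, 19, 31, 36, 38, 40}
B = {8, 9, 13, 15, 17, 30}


Set A = {9, 11, 14, 19, 31, 36, 38, 40}
Set B = {8, 9, 13, 15, 17, 30}
A \ B = {11, 14, 19, 31, 36, 38, 40}
|A \ B| = 7

7


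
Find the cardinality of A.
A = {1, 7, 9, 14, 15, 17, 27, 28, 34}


Set A = {1, 7, 9, 14, 15, 17, 27, 28, 34}
Listing elements: 1, 7, 9, 14, 15, 17, 27, 28, 34
Counting: 9 elements
|A| = 9

9


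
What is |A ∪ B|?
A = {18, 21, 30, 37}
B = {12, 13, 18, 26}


Set A = {18, 21, 30, 37}, |A| = 4
Set B = {12, 13, 18, 26}, |B| = 4
A ∩ B = {18}, |A ∩ B| = 1
|A ∪ B| = |A| + |B| - |A ∩ B| = 4 + 4 - 1 = 7

7


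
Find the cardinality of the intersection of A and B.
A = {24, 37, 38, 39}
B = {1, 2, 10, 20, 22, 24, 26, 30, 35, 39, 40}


Set A = {24, 37, 38, 39}
Set B = {1, 2, 10, 20, 22, 24, 26, 30, 35, 39, 40}
A ∩ B = {24, 39}
|A ∩ B| = 2

2


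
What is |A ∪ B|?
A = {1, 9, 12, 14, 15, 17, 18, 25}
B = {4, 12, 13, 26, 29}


Set A = {1, 9, 12, 14, 15, 17, 18, 25}, |A| = 8
Set B = {4, 12, 13, 26, 29}, |B| = 5
A ∩ B = {12}, |A ∩ B| = 1
|A ∪ B| = |A| + |B| - |A ∩ B| = 8 + 5 - 1 = 12

12


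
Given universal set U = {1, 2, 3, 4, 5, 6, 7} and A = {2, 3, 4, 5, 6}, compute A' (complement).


Universal set U = {1, 2, 3, 4, 5, 6, 7}
Set A = {2, 3, 4, 5, 6}
A' = U \ A = elements in U but not in A
Checking each element of U:
1 (not in A, include), 2 (in A, exclude), 3 (in A, exclude), 4 (in A, exclude), 5 (in A, exclude), 6 (in A, exclude), 7 (not in A, include)
A' = {1, 7}

{1, 7}


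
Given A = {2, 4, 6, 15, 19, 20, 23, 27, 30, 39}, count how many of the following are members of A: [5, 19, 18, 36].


Set A = {2, 4, 6, 15, 19, 20, 23, 27, 30, 39}
Candidates: [5, 19, 18, 36]
Check each candidate:
5 ∉ A, 19 ∈ A, 18 ∉ A, 36 ∉ A
Count of candidates in A: 1

1


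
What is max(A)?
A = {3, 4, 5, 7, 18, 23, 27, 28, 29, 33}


Set A = {3, 4, 5, 7, 18, 23, 27, 28, 29, 33}
Elements in ascending order: 3, 4, 5, 7, 18, 23, 27, 28, 29, 33
The largest element is 33.

33


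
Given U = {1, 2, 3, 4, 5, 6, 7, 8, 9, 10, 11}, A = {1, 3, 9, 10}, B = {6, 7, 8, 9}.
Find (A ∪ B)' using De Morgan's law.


U = {1, 2, 3, 4, 5, 6, 7, 8, 9, 10, 11}
A = {1, 3, 9, 10}, B = {6, 7, 8, 9}
A ∪ B = {1, 3, 6, 7, 8, 9, 10}
(A ∪ B)' = U \ (A ∪ B) = {2, 4, 5, 11}
Verification via A' ∩ B': A' = {2, 4, 5, 6, 7, 8, 11}, B' = {1, 2, 3, 4, 5, 10, 11}
A' ∩ B' = {2, 4, 5, 11} ✓

{2, 4, 5, 11}


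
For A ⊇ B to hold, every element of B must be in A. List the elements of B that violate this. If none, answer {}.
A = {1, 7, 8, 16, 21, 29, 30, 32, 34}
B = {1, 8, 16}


Set A = {1, 7, 8, 16, 21, 29, 30, 32, 34}
Set B = {1, 8, 16}
Check each element of B against A:
1 ∈ A, 8 ∈ A, 16 ∈ A
Elements of B not in A: {}

{}


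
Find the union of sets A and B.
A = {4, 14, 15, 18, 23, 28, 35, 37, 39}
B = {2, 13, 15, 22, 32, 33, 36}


Set A = {4, 14, 15, 18, 23, 28, 35, 37, 39}
Set B = {2, 13, 15, 22, 32, 33, 36}
A ∪ B includes all elements in either set.
Elements from A: {4, 14, 15, 18, 23, 28, 35, 37, 39}
Elements from B not already included: {2, 13, 22, 32, 33, 36}
A ∪ B = {2, 4, 13, 14, 15, 18, 22, 23, 28, 32, 33, 35, 36, 37, 39}

{2, 4, 13, 14, 15, 18, 22, 23, 28, 32, 33, 35, 36, 37, 39}


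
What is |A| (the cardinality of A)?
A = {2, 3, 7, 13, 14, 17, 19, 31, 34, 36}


Set A = {2, 3, 7, 13, 14, 17, 19, 31, 34, 36}
Listing elements: 2, 3, 7, 13, 14, 17, 19, 31, 34, 36
Counting: 10 elements
|A| = 10

10


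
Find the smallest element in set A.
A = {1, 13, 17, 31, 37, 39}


Set A = {1, 13, 17, 31, 37, 39}
Elements in ascending order: 1, 13, 17, 31, 37, 39
The smallest element is 1.

1


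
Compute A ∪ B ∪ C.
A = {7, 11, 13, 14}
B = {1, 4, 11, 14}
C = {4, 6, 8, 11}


Set A = {7, 11, 13, 14}
Set B = {1, 4, 11, 14}
Set C = {4, 6, 8, 11}
First, A ∪ B = {1, 4, 7, 11, 13, 14}
Then, (A ∪ B) ∪ C = {1, 4, 6, 7, 8, 11, 13, 14}

{1, 4, 6, 7, 8, 11, 13, 14}


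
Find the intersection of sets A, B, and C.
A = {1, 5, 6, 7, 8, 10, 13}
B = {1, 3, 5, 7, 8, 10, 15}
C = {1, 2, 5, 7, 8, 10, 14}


Set A = {1, 5, 6, 7, 8, 10, 13}
Set B = {1, 3, 5, 7, 8, 10, 15}
Set C = {1, 2, 5, 7, 8, 10, 14}
First, A ∩ B = {1, 5, 7, 8, 10}
Then, (A ∩ B) ∩ C = {1, 5, 7, 8, 10}

{1, 5, 7, 8, 10}


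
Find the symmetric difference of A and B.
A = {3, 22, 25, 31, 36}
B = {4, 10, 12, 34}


Set A = {3, 22, 25, 31, 36}
Set B = {4, 10, 12, 34}
A △ B = (A \ B) ∪ (B \ A)
Elements in A but not B: {3, 22, 25, 31, 36}
Elements in B but not A: {4, 10, 12, 34}
A △ B = {3, 4, 10, 12, 22, 25, 31, 34, 36}

{3, 4, 10, 12, 22, 25, 31, 34, 36}


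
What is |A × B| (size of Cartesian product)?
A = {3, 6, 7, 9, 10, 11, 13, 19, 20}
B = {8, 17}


Set A = {3, 6, 7, 9, 10, 11, 13, 19, 20} has 9 elements.
Set B = {8, 17} has 2 elements.
|A × B| = |A| × |B| = 9 × 2 = 18

18


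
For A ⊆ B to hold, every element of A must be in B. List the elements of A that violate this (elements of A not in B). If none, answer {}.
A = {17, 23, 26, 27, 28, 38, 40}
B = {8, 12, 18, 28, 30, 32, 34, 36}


Set A = {17, 23, 26, 27, 28, 38, 40}
Set B = {8, 12, 18, 28, 30, 32, 34, 36}
Check each element of A against B:
17 ∉ B (include), 23 ∉ B (include), 26 ∉ B (include), 27 ∉ B (include), 28 ∈ B, 38 ∉ B (include), 40 ∉ B (include)
Elements of A not in B: {17, 23, 26, 27, 38, 40}

{17, 23, 26, 27, 38, 40}


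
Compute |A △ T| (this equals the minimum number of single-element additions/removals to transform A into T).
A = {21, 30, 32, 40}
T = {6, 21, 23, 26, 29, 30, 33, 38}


Set A = {21, 30, 32, 40}
Set T = {6, 21, 23, 26, 29, 30, 33, 38}
Elements to remove from A (in A, not in T): {32, 40} → 2 removals
Elements to add to A (in T, not in A): {6, 23, 26, 29, 33, 38} → 6 additions
Total edits = 2 + 6 = 8

8


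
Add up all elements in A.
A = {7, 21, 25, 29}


Set A = {7, 21, 25, 29}
Sum = 7 + 21 + 25 + 29 = 82

82


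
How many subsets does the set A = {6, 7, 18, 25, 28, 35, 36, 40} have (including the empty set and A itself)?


Set A = {6, 7, 18, 25, 28, 35, 36, 40}
|A| = 8
The power set P(A) contains all subsets of A.
|P(A)| = 2^|A| = 2^8 = 256

256


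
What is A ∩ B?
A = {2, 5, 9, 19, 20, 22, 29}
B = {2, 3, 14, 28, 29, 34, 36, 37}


Set A = {2, 5, 9, 19, 20, 22, 29}
Set B = {2, 3, 14, 28, 29, 34, 36, 37}
A ∩ B includes only elements in both sets.
Check each element of A against B:
2 ✓, 5 ✗, 9 ✗, 19 ✗, 20 ✗, 22 ✗, 29 ✓
A ∩ B = {2, 29}

{2, 29}


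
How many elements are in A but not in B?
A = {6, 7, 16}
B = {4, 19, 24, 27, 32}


Set A = {6, 7, 16}
Set B = {4, 19, 24, 27, 32}
A \ B = {6, 7, 16}
|A \ B| = 3

3


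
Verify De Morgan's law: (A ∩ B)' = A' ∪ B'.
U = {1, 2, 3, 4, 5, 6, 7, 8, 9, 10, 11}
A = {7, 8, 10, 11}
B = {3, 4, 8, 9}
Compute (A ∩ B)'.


U = {1, 2, 3, 4, 5, 6, 7, 8, 9, 10, 11}
A = {7, 8, 10, 11}, B = {3, 4, 8, 9}
A ∩ B = {8}
(A ∩ B)' = U \ (A ∩ B) = {1, 2, 3, 4, 5, 6, 7, 9, 10, 11}
Verification via A' ∪ B': A' = {1, 2, 3, 4, 5, 6, 9}, B' = {1, 2, 5, 6, 7, 10, 11}
A' ∪ B' = {1, 2, 3, 4, 5, 6, 7, 9, 10, 11} ✓

{1, 2, 3, 4, 5, 6, 7, 9, 10, 11}


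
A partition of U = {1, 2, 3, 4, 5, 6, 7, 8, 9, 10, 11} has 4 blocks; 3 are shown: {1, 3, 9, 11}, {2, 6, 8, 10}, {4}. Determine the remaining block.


U = {1, 2, 3, 4, 5, 6, 7, 8, 9, 10, 11}
Shown blocks: {1, 3, 9, 11}, {2, 6, 8, 10}, {4}
A partition's blocks are pairwise disjoint and cover U, so the missing block = U \ (union of shown blocks).
Union of shown blocks: {1, 2, 3, 4, 6, 8, 9, 10, 11}
Missing block = U \ (union) = {5, 7}

{5, 7}


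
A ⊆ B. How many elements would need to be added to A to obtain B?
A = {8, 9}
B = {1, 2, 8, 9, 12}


Set A = {8, 9}, |A| = 2
Set B = {1, 2, 8, 9, 12}, |B| = 5
Since A ⊆ B: B \ A = {1, 2, 12}
|B| - |A| = 5 - 2 = 3

3


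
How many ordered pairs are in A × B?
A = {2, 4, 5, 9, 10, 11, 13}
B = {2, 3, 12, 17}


Set A = {2, 4, 5, 9, 10, 11, 13} has 7 elements.
Set B = {2, 3, 12, 17} has 4 elements.
|A × B| = |A| × |B| = 7 × 4 = 28

28


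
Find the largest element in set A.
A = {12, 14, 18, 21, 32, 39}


Set A = {12, 14, 18, 21, 32, 39}
Elements in ascending order: 12, 14, 18, 21, 32, 39
The largest element is 39.

39


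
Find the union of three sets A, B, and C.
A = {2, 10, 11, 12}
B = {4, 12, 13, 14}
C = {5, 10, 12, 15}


Set A = {2, 10, 11, 12}
Set B = {4, 12, 13, 14}
Set C = {5, 10, 12, 15}
First, A ∪ B = {2, 4, 10, 11, 12, 13, 14}
Then, (A ∪ B) ∪ C = {2, 4, 5, 10, 11, 12, 13, 14, 15}

{2, 4, 5, 10, 11, 12, 13, 14, 15}


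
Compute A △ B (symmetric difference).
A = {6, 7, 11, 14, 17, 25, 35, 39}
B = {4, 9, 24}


Set A = {6, 7, 11, 14, 17, 25, 35, 39}
Set B = {4, 9, 24}
A △ B = (A \ B) ∪ (B \ A)
Elements in A but not B: {6, 7, 11, 14, 17, 25, 35, 39}
Elements in B but not A: {4, 9, 24}
A △ B = {4, 6, 7, 9, 11, 14, 17, 24, 25, 35, 39}

{4, 6, 7, 9, 11, 14, 17, 24, 25, 35, 39}


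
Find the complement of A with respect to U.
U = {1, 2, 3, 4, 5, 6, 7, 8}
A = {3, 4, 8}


Universal set U = {1, 2, 3, 4, 5, 6, 7, 8}
Set A = {3, 4, 8}
A' = U \ A = elements in U but not in A
Checking each element of U:
1 (not in A, include), 2 (not in A, include), 3 (in A, exclude), 4 (in A, exclude), 5 (not in A, include), 6 (not in A, include), 7 (not in A, include), 8 (in A, exclude)
A' = {1, 2, 5, 6, 7}

{1, 2, 5, 6, 7}


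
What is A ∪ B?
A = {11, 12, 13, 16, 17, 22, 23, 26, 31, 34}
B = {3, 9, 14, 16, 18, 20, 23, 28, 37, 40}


Set A = {11, 12, 13, 16, 17, 22, 23, 26, 31, 34}
Set B = {3, 9, 14, 16, 18, 20, 23, 28, 37, 40}
A ∪ B includes all elements in either set.
Elements from A: {11, 12, 13, 16, 17, 22, 23, 26, 31, 34}
Elements from B not already included: {3, 9, 14, 18, 20, 28, 37, 40}
A ∪ B = {3, 9, 11, 12, 13, 14, 16, 17, 18, 20, 22, 23, 26, 28, 31, 34, 37, 40}

{3, 9, 11, 12, 13, 14, 16, 17, 18, 20, 22, 23, 26, 28, 31, 34, 37, 40}


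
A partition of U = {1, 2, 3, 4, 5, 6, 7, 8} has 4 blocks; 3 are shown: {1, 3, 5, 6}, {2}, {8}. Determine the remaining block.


U = {1, 2, 3, 4, 5, 6, 7, 8}
Shown blocks: {1, 3, 5, 6}, {2}, {8}
A partition's blocks are pairwise disjoint and cover U, so the missing block = U \ (union of shown blocks).
Union of shown blocks: {1, 2, 3, 5, 6, 8}
Missing block = U \ (union) = {4, 7}

{4, 7}


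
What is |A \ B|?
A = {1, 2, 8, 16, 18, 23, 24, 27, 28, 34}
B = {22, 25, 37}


Set A = {1, 2, 8, 16, 18, 23, 24, 27, 28, 34}
Set B = {22, 25, 37}
A \ B = {1, 2, 8, 16, 18, 23, 24, 27, 28, 34}
|A \ B| = 10

10


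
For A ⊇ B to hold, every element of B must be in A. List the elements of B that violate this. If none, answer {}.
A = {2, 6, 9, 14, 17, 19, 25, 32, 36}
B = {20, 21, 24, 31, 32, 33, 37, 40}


Set A = {2, 6, 9, 14, 17, 19, 25, 32, 36}
Set B = {20, 21, 24, 31, 32, 33, 37, 40}
Check each element of B against A:
20 ∉ A (include), 21 ∉ A (include), 24 ∉ A (include), 31 ∉ A (include), 32 ∈ A, 33 ∉ A (include), 37 ∉ A (include), 40 ∉ A (include)
Elements of B not in A: {20, 21, 24, 31, 33, 37, 40}

{20, 21, 24, 31, 33, 37, 40}


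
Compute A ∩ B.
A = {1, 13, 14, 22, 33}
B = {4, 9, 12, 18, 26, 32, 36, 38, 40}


Set A = {1, 13, 14, 22, 33}
Set B = {4, 9, 12, 18, 26, 32, 36, 38, 40}
A ∩ B includes only elements in both sets.
Check each element of A against B:
1 ✗, 13 ✗, 14 ✗, 22 ✗, 33 ✗
A ∩ B = {}

{}


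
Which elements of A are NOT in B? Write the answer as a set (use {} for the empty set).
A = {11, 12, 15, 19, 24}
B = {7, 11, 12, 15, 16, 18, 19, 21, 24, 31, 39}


Set A = {11, 12, 15, 19, 24}
Set B = {7, 11, 12, 15, 16, 18, 19, 21, 24, 31, 39}
Check each element of A against B:
11 ∈ B, 12 ∈ B, 15 ∈ B, 19 ∈ B, 24 ∈ B
Elements of A not in B: {}

{}


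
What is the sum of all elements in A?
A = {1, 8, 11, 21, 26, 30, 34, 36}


Set A = {1, 8, 11, 21, 26, 30, 34, 36}
Sum = 1 + 8 + 11 + 21 + 26 + 30 + 34 + 36 = 167

167


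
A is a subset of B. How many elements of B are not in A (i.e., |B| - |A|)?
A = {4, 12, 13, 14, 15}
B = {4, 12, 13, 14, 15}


Set A = {4, 12, 13, 14, 15}, |A| = 5
Set B = {4, 12, 13, 14, 15}, |B| = 5
Since A ⊆ B: B \ A = {}
|B| - |A| = 5 - 5 = 0

0


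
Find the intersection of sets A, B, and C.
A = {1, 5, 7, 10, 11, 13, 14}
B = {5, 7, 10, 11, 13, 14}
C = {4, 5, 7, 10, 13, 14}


Set A = {1, 5, 7, 10, 11, 13, 14}
Set B = {5, 7, 10, 11, 13, 14}
Set C = {4, 5, 7, 10, 13, 14}
First, A ∩ B = {5, 7, 10, 11, 13, 14}
Then, (A ∩ B) ∩ C = {5, 7, 10, 13, 14}

{5, 7, 10, 13, 14}


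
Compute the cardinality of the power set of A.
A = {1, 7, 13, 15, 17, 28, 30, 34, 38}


Set A = {1, 7, 13, 15, 17, 28, 30, 34, 38}
|A| = 9
The power set P(A) contains all subsets of A.
|P(A)| = 2^|A| = 2^9 = 512

512


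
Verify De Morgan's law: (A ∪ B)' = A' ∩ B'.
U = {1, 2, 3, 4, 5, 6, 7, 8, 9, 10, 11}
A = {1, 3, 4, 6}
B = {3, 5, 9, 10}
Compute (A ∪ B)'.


U = {1, 2, 3, 4, 5, 6, 7, 8, 9, 10, 11}
A = {1, 3, 4, 6}, B = {3, 5, 9, 10}
A ∪ B = {1, 3, 4, 5, 6, 9, 10}
(A ∪ B)' = U \ (A ∪ B) = {2, 7, 8, 11}
Verification via A' ∩ B': A' = {2, 5, 7, 8, 9, 10, 11}, B' = {1, 2, 4, 6, 7, 8, 11}
A' ∩ B' = {2, 7, 8, 11} ✓

{2, 7, 8, 11}


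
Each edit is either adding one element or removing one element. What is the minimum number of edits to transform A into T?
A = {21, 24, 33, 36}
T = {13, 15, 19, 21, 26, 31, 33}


Set A = {21, 24, 33, 36}
Set T = {13, 15, 19, 21, 26, 31, 33}
Elements to remove from A (in A, not in T): {24, 36} → 2 removals
Elements to add to A (in T, not in A): {13, 15, 19, 26, 31} → 5 additions
Total edits = 2 + 5 = 7

7


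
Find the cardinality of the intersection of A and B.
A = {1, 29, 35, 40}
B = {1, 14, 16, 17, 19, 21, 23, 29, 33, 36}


Set A = {1, 29, 35, 40}
Set B = {1, 14, 16, 17, 19, 21, 23, 29, 33, 36}
A ∩ B = {1, 29}
|A ∩ B| = 2

2


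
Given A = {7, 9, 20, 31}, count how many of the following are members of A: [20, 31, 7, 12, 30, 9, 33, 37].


Set A = {7, 9, 20, 31}
Candidates: [20, 31, 7, 12, 30, 9, 33, 37]
Check each candidate:
20 ∈ A, 31 ∈ A, 7 ∈ A, 12 ∉ A, 30 ∉ A, 9 ∈ A, 33 ∉ A, 37 ∉ A
Count of candidates in A: 4

4


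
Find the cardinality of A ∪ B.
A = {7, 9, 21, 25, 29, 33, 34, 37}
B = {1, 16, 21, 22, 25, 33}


Set A = {7, 9, 21, 25, 29, 33, 34, 37}, |A| = 8
Set B = {1, 16, 21, 22, 25, 33}, |B| = 6
A ∩ B = {21, 25, 33}, |A ∩ B| = 3
|A ∪ B| = |A| + |B| - |A ∩ B| = 8 + 6 - 3 = 11

11


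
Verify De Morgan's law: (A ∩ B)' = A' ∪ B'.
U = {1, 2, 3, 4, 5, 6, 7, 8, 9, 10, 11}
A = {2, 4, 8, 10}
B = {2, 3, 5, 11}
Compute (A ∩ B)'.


U = {1, 2, 3, 4, 5, 6, 7, 8, 9, 10, 11}
A = {2, 4, 8, 10}, B = {2, 3, 5, 11}
A ∩ B = {2}
(A ∩ B)' = U \ (A ∩ B) = {1, 3, 4, 5, 6, 7, 8, 9, 10, 11}
Verification via A' ∪ B': A' = {1, 3, 5, 6, 7, 9, 11}, B' = {1, 4, 6, 7, 8, 9, 10}
A' ∪ B' = {1, 3, 4, 5, 6, 7, 8, 9, 10, 11} ✓

{1, 3, 4, 5, 6, 7, 8, 9, 10, 11}


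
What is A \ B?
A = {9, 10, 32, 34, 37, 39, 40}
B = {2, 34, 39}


Set A = {9, 10, 32, 34, 37, 39, 40}
Set B = {2, 34, 39}
A \ B includes elements in A that are not in B.
Check each element of A:
9 (not in B, keep), 10 (not in B, keep), 32 (not in B, keep), 34 (in B, remove), 37 (not in B, keep), 39 (in B, remove), 40 (not in B, keep)
A \ B = {9, 10, 32, 37, 40}

{9, 10, 32, 37, 40}


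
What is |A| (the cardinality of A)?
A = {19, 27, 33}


Set A = {19, 27, 33}
Listing elements: 19, 27, 33
Counting: 3 elements
|A| = 3

3


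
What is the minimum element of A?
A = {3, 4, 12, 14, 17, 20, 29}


Set A = {3, 4, 12, 14, 17, 20, 29}
Elements in ascending order: 3, 4, 12, 14, 17, 20, 29
The smallest element is 3.

3


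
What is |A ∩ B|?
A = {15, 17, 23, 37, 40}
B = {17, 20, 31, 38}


Set A = {15, 17, 23, 37, 40}
Set B = {17, 20, 31, 38}
A ∩ B = {17}
|A ∩ B| = 1

1


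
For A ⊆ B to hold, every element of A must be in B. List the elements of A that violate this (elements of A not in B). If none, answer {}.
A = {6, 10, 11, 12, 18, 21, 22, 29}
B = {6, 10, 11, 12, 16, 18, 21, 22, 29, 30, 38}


Set A = {6, 10, 11, 12, 18, 21, 22, 29}
Set B = {6, 10, 11, 12, 16, 18, 21, 22, 29, 30, 38}
Check each element of A against B:
6 ∈ B, 10 ∈ B, 11 ∈ B, 12 ∈ B, 18 ∈ B, 21 ∈ B, 22 ∈ B, 29 ∈ B
Elements of A not in B: {}

{}


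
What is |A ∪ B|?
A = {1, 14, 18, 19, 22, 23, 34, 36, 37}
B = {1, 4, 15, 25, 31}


Set A = {1, 14, 18, 19, 22, 23, 34, 36, 37}, |A| = 9
Set B = {1, 4, 15, 25, 31}, |B| = 5
A ∩ B = {1}, |A ∩ B| = 1
|A ∪ B| = |A| + |B| - |A ∩ B| = 9 + 5 - 1 = 13

13


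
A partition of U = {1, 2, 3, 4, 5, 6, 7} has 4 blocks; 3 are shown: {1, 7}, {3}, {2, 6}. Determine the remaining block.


U = {1, 2, 3, 4, 5, 6, 7}
Shown blocks: {1, 7}, {3}, {2, 6}
A partition's blocks are pairwise disjoint and cover U, so the missing block = U \ (union of shown blocks).
Union of shown blocks: {1, 2, 3, 6, 7}
Missing block = U \ (union) = {4, 5}

{4, 5}


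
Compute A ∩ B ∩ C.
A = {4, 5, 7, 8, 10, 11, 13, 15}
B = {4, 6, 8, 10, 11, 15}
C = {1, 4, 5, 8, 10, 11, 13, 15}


Set A = {4, 5, 7, 8, 10, 11, 13, 15}
Set B = {4, 6, 8, 10, 11, 15}
Set C = {1, 4, 5, 8, 10, 11, 13, 15}
First, A ∩ B = {4, 8, 10, 11, 15}
Then, (A ∩ B) ∩ C = {4, 8, 10, 11, 15}

{4, 8, 10, 11, 15}


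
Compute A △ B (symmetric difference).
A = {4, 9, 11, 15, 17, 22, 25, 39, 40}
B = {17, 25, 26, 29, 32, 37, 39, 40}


Set A = {4, 9, 11, 15, 17, 22, 25, 39, 40}
Set B = {17, 25, 26, 29, 32, 37, 39, 40}
A △ B = (A \ B) ∪ (B \ A)
Elements in A but not B: {4, 9, 11, 15, 22}
Elements in B but not A: {26, 29, 32, 37}
A △ B = {4, 9, 11, 15, 22, 26, 29, 32, 37}

{4, 9, 11, 15, 22, 26, 29, 32, 37}


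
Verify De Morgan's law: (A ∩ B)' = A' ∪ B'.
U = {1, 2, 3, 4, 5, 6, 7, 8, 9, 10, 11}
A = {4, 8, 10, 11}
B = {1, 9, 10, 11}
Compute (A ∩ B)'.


U = {1, 2, 3, 4, 5, 6, 7, 8, 9, 10, 11}
A = {4, 8, 10, 11}, B = {1, 9, 10, 11}
A ∩ B = {10, 11}
(A ∩ B)' = U \ (A ∩ B) = {1, 2, 3, 4, 5, 6, 7, 8, 9}
Verification via A' ∪ B': A' = {1, 2, 3, 5, 6, 7, 9}, B' = {2, 3, 4, 5, 6, 7, 8}
A' ∪ B' = {1, 2, 3, 4, 5, 6, 7, 8, 9} ✓

{1, 2, 3, 4, 5, 6, 7, 8, 9}


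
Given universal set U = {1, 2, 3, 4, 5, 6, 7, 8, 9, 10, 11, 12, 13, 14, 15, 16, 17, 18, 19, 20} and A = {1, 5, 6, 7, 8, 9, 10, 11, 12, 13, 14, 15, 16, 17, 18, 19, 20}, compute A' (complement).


Universal set U = {1, 2, 3, 4, 5, 6, 7, 8, 9, 10, 11, 12, 13, 14, 15, 16, 17, 18, 19, 20}
Set A = {1, 5, 6, 7, 8, 9, 10, 11, 12, 13, 14, 15, 16, 17, 18, 19, 20}
A' = U \ A = elements in U but not in A
Checking each element of U:
1 (in A, exclude), 2 (not in A, include), 3 (not in A, include), 4 (not in A, include), 5 (in A, exclude), 6 (in A, exclude), 7 (in A, exclude), 8 (in A, exclude), 9 (in A, exclude), 10 (in A, exclude), 11 (in A, exclude), 12 (in A, exclude), 13 (in A, exclude), 14 (in A, exclude), 15 (in A, exclude), 16 (in A, exclude), 17 (in A, exclude), 18 (in A, exclude), 19 (in A, exclude), 20 (in A, exclude)
A' = {2, 3, 4}

{2, 3, 4}


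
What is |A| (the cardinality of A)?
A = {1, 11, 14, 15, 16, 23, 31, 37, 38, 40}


Set A = {1, 11, 14, 15, 16, 23, 31, 37, 38, 40}
Listing elements: 1, 11, 14, 15, 16, 23, 31, 37, 38, 40
Counting: 10 elements
|A| = 10

10


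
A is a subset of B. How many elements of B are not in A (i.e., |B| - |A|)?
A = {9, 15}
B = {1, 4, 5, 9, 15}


Set A = {9, 15}, |A| = 2
Set B = {1, 4, 5, 9, 15}, |B| = 5
Since A ⊆ B: B \ A = {1, 4, 5}
|B| - |A| = 5 - 2 = 3

3


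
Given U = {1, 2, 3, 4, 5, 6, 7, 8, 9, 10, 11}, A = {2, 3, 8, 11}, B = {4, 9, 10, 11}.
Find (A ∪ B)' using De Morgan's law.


U = {1, 2, 3, 4, 5, 6, 7, 8, 9, 10, 11}
A = {2, 3, 8, 11}, B = {4, 9, 10, 11}
A ∪ B = {2, 3, 4, 8, 9, 10, 11}
(A ∪ B)' = U \ (A ∪ B) = {1, 5, 6, 7}
Verification via A' ∩ B': A' = {1, 4, 5, 6, 7, 9, 10}, B' = {1, 2, 3, 5, 6, 7, 8}
A' ∩ B' = {1, 5, 6, 7} ✓

{1, 5, 6, 7}


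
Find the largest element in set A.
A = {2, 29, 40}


Set A = {2, 29, 40}
Elements in ascending order: 2, 29, 40
The largest element is 40.

40


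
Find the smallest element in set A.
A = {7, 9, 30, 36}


Set A = {7, 9, 30, 36}
Elements in ascending order: 7, 9, 30, 36
The smallest element is 7.

7


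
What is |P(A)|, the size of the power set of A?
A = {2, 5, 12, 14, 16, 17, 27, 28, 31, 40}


Set A = {2, 5, 12, 14, 16, 17, 27, 28, 31, 40}
|A| = 10
The power set P(A) contains all subsets of A.
|P(A)| = 2^|A| = 2^10 = 1024

1024


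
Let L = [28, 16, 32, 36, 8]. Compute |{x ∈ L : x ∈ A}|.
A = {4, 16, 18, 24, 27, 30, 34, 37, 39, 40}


Set A = {4, 16, 18, 24, 27, 30, 34, 37, 39, 40}
Candidates: [28, 16, 32, 36, 8]
Check each candidate:
28 ∉ A, 16 ∈ A, 32 ∉ A, 36 ∉ A, 8 ∉ A
Count of candidates in A: 1

1


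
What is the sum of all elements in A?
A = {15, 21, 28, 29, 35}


Set A = {15, 21, 28, 29, 35}
Sum = 15 + 21 + 28 + 29 + 35 = 128

128


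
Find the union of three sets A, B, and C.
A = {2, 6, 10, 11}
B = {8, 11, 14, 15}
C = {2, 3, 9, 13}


Set A = {2, 6, 10, 11}
Set B = {8, 11, 14, 15}
Set C = {2, 3, 9, 13}
First, A ∪ B = {2, 6, 8, 10, 11, 14, 15}
Then, (A ∪ B) ∪ C = {2, 3, 6, 8, 9, 10, 11, 13, 14, 15}

{2, 3, 6, 8, 9, 10, 11, 13, 14, 15}


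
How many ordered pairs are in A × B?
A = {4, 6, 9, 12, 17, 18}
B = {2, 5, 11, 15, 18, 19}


Set A = {4, 6, 9, 12, 17, 18} has 6 elements.
Set B = {2, 5, 11, 15, 18, 19} has 6 elements.
|A × B| = |A| × |B| = 6 × 6 = 36

36


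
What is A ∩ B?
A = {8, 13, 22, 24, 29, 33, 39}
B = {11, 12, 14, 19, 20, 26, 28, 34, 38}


Set A = {8, 13, 22, 24, 29, 33, 39}
Set B = {11, 12, 14, 19, 20, 26, 28, 34, 38}
A ∩ B includes only elements in both sets.
Check each element of A against B:
8 ✗, 13 ✗, 22 ✗, 24 ✗, 29 ✗, 33 ✗, 39 ✗
A ∩ B = {}

{}


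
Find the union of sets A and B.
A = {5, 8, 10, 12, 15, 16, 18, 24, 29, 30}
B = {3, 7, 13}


Set A = {5, 8, 10, 12, 15, 16, 18, 24, 29, 30}
Set B = {3, 7, 13}
A ∪ B includes all elements in either set.
Elements from A: {5, 8, 10, 12, 15, 16, 18, 24, 29, 30}
Elements from B not already included: {3, 7, 13}
A ∪ B = {3, 5, 7, 8, 10, 12, 13, 15, 16, 18, 24, 29, 30}

{3, 5, 7, 8, 10, 12, 13, 15, 16, 18, 24, 29, 30}


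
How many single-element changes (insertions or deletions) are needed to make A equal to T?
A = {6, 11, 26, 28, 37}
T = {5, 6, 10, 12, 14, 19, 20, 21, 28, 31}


Set A = {6, 11, 26, 28, 37}
Set T = {5, 6, 10, 12, 14, 19, 20, 21, 28, 31}
Elements to remove from A (in A, not in T): {11, 26, 37} → 3 removals
Elements to add to A (in T, not in A): {5, 10, 12, 14, 19, 20, 21, 31} → 8 additions
Total edits = 3 + 8 = 11

11


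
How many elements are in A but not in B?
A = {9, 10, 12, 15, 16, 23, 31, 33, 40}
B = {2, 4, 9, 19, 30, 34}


Set A = {9, 10, 12, 15, 16, 23, 31, 33, 40}
Set B = {2, 4, 9, 19, 30, 34}
A \ B = {10, 12, 15, 16, 23, 31, 33, 40}
|A \ B| = 8

8


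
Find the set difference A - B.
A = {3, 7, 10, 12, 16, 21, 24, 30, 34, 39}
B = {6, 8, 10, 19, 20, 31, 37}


Set A = {3, 7, 10, 12, 16, 21, 24, 30, 34, 39}
Set B = {6, 8, 10, 19, 20, 31, 37}
A \ B includes elements in A that are not in B.
Check each element of A:
3 (not in B, keep), 7 (not in B, keep), 10 (in B, remove), 12 (not in B, keep), 16 (not in B, keep), 21 (not in B, keep), 24 (not in B, keep), 30 (not in B, keep), 34 (not in B, keep), 39 (not in B, keep)
A \ B = {3, 7, 12, 16, 21, 24, 30, 34, 39}

{3, 7, 12, 16, 21, 24, 30, 34, 39}


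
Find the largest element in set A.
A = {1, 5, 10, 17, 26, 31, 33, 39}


Set A = {1, 5, 10, 17, 26, 31, 33, 39}
Elements in ascending order: 1, 5, 10, 17, 26, 31, 33, 39
The largest element is 39.

39


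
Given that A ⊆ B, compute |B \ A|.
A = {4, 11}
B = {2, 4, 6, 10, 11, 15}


Set A = {4, 11}, |A| = 2
Set B = {2, 4, 6, 10, 11, 15}, |B| = 6
Since A ⊆ B: B \ A = {2, 6, 10, 15}
|B| - |A| = 6 - 2 = 4

4


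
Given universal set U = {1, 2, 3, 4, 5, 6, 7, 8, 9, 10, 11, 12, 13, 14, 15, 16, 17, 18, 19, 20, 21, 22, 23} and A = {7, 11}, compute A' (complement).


Universal set U = {1, 2, 3, 4, 5, 6, 7, 8, 9, 10, 11, 12, 13, 14, 15, 16, 17, 18, 19, 20, 21, 22, 23}
Set A = {7, 11}
A' = U \ A = elements in U but not in A
Checking each element of U:
1 (not in A, include), 2 (not in A, include), 3 (not in A, include), 4 (not in A, include), 5 (not in A, include), 6 (not in A, include), 7 (in A, exclude), 8 (not in A, include), 9 (not in A, include), 10 (not in A, include), 11 (in A, exclude), 12 (not in A, include), 13 (not in A, include), 14 (not in A, include), 15 (not in A, include), 16 (not in A, include), 17 (not in A, include), 18 (not in A, include), 19 (not in A, include), 20 (not in A, include), 21 (not in A, include), 22 (not in A, include), 23 (not in A, include)
A' = {1, 2, 3, 4, 5, 6, 8, 9, 10, 12, 13, 14, 15, 16, 17, 18, 19, 20, 21, 22, 23}

{1, 2, 3, 4, 5, 6, 8, 9, 10, 12, 13, 14, 15, 16, 17, 18, 19, 20, 21, 22, 23}


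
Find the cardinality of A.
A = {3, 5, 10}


Set A = {3, 5, 10}
Listing elements: 3, 5, 10
Counting: 3 elements
|A| = 3

3


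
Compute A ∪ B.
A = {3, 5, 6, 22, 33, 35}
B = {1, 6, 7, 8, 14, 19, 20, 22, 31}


Set A = {3, 5, 6, 22, 33, 35}
Set B = {1, 6, 7, 8, 14, 19, 20, 22, 31}
A ∪ B includes all elements in either set.
Elements from A: {3, 5, 6, 22, 33, 35}
Elements from B not already included: {1, 7, 8, 14, 19, 20, 31}
A ∪ B = {1, 3, 5, 6, 7, 8, 14, 19, 20, 22, 31, 33, 35}

{1, 3, 5, 6, 7, 8, 14, 19, 20, 22, 31, 33, 35}


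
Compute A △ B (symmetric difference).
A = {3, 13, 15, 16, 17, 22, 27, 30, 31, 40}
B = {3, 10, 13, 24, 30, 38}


Set A = {3, 13, 15, 16, 17, 22, 27, 30, 31, 40}
Set B = {3, 10, 13, 24, 30, 38}
A △ B = (A \ B) ∪ (B \ A)
Elements in A but not B: {15, 16, 17, 22, 27, 31, 40}
Elements in B but not A: {10, 24, 38}
A △ B = {10, 15, 16, 17, 22, 24, 27, 31, 38, 40}

{10, 15, 16, 17, 22, 24, 27, 31, 38, 40}


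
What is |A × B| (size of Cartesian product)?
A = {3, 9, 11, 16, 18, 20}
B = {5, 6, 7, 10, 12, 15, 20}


Set A = {3, 9, 11, 16, 18, 20} has 6 elements.
Set B = {5, 6, 7, 10, 12, 15, 20} has 7 elements.
|A × B| = |A| × |B| = 6 × 7 = 42

42


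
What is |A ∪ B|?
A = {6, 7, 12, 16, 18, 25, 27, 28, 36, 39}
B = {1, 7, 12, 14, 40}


Set A = {6, 7, 12, 16, 18, 25, 27, 28, 36, 39}, |A| = 10
Set B = {1, 7, 12, 14, 40}, |B| = 5
A ∩ B = {7, 12}, |A ∩ B| = 2
|A ∪ B| = |A| + |B| - |A ∩ B| = 10 + 5 - 2 = 13

13


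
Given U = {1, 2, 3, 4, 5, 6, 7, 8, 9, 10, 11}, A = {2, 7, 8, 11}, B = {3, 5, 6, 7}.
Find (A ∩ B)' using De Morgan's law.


U = {1, 2, 3, 4, 5, 6, 7, 8, 9, 10, 11}
A = {2, 7, 8, 11}, B = {3, 5, 6, 7}
A ∩ B = {7}
(A ∩ B)' = U \ (A ∩ B) = {1, 2, 3, 4, 5, 6, 8, 9, 10, 11}
Verification via A' ∪ B': A' = {1, 3, 4, 5, 6, 9, 10}, B' = {1, 2, 4, 8, 9, 10, 11}
A' ∪ B' = {1, 2, 3, 4, 5, 6, 8, 9, 10, 11} ✓

{1, 2, 3, 4, 5, 6, 8, 9, 10, 11}


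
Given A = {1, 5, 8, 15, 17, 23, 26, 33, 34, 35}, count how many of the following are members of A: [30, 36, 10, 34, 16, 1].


Set A = {1, 5, 8, 15, 17, 23, 26, 33, 34, 35}
Candidates: [30, 36, 10, 34, 16, 1]
Check each candidate:
30 ∉ A, 36 ∉ A, 10 ∉ A, 34 ∈ A, 16 ∉ A, 1 ∈ A
Count of candidates in A: 2

2


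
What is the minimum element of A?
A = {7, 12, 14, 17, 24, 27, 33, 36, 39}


Set A = {7, 12, 14, 17, 24, 27, 33, 36, 39}
Elements in ascending order: 7, 12, 14, 17, 24, 27, 33, 36, 39
The smallest element is 7.

7


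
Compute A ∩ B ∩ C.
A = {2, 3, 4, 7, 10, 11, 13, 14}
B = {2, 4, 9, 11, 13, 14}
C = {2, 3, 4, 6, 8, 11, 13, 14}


Set A = {2, 3, 4, 7, 10, 11, 13, 14}
Set B = {2, 4, 9, 11, 13, 14}
Set C = {2, 3, 4, 6, 8, 11, 13, 14}
First, A ∩ B = {2, 4, 11, 13, 14}
Then, (A ∩ B) ∩ C = {2, 4, 11, 13, 14}

{2, 4, 11, 13, 14}


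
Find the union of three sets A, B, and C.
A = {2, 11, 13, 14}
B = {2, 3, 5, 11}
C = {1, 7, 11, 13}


Set A = {2, 11, 13, 14}
Set B = {2, 3, 5, 11}
Set C = {1, 7, 11, 13}
First, A ∪ B = {2, 3, 5, 11, 13, 14}
Then, (A ∪ B) ∪ C = {1, 2, 3, 5, 7, 11, 13, 14}

{1, 2, 3, 5, 7, 11, 13, 14}


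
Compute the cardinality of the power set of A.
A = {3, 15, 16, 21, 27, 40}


Set A = {3, 15, 16, 21, 27, 40}
|A| = 6
The power set P(A) contains all subsets of A.
|P(A)| = 2^|A| = 2^6 = 64

64


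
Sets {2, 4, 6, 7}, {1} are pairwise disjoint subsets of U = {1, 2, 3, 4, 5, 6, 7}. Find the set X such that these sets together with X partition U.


U = {1, 2, 3, 4, 5, 6, 7}
Shown blocks: {2, 4, 6, 7}, {1}
A partition's blocks are pairwise disjoint and cover U, so the missing block = U \ (union of shown blocks).
Union of shown blocks: {1, 2, 4, 6, 7}
Missing block = U \ (union) = {3, 5}

{3, 5}


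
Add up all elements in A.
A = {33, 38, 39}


Set A = {33, 38, 39}
Sum = 33 + 38 + 39 = 110

110


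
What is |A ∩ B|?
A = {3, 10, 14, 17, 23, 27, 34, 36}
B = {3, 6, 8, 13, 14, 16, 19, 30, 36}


Set A = {3, 10, 14, 17, 23, 27, 34, 36}
Set B = {3, 6, 8, 13, 14, 16, 19, 30, 36}
A ∩ B = {3, 14, 36}
|A ∩ B| = 3

3
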